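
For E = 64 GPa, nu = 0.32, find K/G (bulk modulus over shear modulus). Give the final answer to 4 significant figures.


G = E / (2*(1+nu))
G = 64 / (2*(1+0.32)) = 24.2424 GPa
K = E / (3*(1-2*nu))
K = 64 / (3*(1-2*0.32)) = 59.2593 GPa
K/G = 59.2593 / 24.2424 = 2.444


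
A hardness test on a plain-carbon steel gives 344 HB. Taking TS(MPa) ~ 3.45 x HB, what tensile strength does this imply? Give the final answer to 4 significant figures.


TS (MPa) = 3.45 * HB
TS = 3.45 * 344
TS = 1187 MPa


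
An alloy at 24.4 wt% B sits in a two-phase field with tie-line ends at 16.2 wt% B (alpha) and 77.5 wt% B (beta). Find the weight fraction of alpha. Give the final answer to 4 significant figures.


f_alpha = (C_beta - C0) / (C_beta - C_alpha)
f_alpha = (77.5 - 24.4) / (77.5 - 16.2)
f_alpha = 0.8662


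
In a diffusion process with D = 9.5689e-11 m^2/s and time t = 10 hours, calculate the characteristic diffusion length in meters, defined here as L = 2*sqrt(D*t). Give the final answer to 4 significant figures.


t = 10 hr = 36000 s
Diffusion length = 2*sqrt(D*t)
= 2*sqrt(9.5689e-11 * 36000)
= 3.712e-03 m


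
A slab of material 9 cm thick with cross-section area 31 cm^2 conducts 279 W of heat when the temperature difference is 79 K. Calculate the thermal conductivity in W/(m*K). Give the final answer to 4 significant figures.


k = Q*L / (A*dT)
L = 0.09 m, A = 3.1e-03 m^2
k = 279 * 0.09 / (3.1e-03 * 79)
k = 102.5 W/(m*K)


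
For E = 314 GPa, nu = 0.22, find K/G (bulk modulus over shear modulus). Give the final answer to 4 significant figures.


G = E / (2*(1+nu))
G = 314 / (2*(1+0.22)) = 128.689 GPa
K = E / (3*(1-2*nu))
K = 314 / (3*(1-2*0.22)) = 186.905 GPa
K/G = 186.905 / 128.689 = 1.452


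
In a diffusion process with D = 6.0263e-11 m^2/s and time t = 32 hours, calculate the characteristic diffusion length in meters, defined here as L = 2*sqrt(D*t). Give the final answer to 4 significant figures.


t = 32 hr = 115200 s
Diffusion length = 2*sqrt(D*t)
= 2*sqrt(6.0263e-11 * 115200)
= 5.27e-03 m


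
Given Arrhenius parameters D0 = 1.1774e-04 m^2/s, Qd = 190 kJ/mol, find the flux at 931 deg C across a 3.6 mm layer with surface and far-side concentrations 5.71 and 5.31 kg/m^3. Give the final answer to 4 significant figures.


Step 1: D = D0 * exp(-Qd/(R*T))
T = 931 + 273.15 = 1204.15 K
D = 1.1774e-04 * exp(-190e3 / (8.314 * 1204.15)) = 6.73977e-13 m^2/s
Step 2: J = D * (C1 - C2) / dx
J = 6.73977e-13 * (5.71 - 5.31) / 3.6e-03
J = 7.489e-11 kg/(m^2*s)


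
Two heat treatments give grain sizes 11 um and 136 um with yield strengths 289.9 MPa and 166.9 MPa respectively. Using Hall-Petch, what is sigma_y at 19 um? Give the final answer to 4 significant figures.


sigma_y = sigma0 + k / sqrt(d)
1/sqrt(d1) = 1/sqrt(1.1e-05) = 301.511;  1/sqrt(d2) = 85.7493
k = (sigma1 - sigma2) / (1/sqrt(d1) - 1/sqrt(d2)) = (289.9 - 166.9) / (301.511 - 85.7493) = 0.570072 MPa*m^0.5
sigma0 = sigma1 - k/sqrt(d1) = 289.9 - 0.570072*301.511 = 118.017 MPa
sigma_y(d3) = 118.017 + 0.570072 / sqrt(1.9e-05) = 248.8 MPa


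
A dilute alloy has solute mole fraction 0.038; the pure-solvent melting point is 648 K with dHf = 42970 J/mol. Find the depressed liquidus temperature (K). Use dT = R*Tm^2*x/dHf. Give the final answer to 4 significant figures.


dT = R*Tm^2*x / dHf
dT = 8.314 * 648^2 * 0.038 / 42970
dT = 3.0873 K
T_new = 648 - 3.0873 = 644.9 K


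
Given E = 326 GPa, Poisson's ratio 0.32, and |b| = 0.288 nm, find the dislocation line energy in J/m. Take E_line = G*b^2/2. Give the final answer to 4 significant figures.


Step 1: G = E / (2*(1+nu))
G = 326 / (2*(1+0.32)) = 123.485 GPa = 1.23485e+11 Pa
Step 2: E_line = G*b^2/2
b = 0.288 nm = 2.88e-10 m
E_line = 0.5 * 1.23485e+11 * (2.88e-10)^2 = 5.121e-09 J/m


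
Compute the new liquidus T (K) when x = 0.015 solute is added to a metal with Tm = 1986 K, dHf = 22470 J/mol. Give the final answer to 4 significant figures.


dT = R*Tm^2*x / dHf
dT = 8.314 * 1986^2 * 0.015 / 22470
dT = 21.8906 K
T_new = 1986 - 21.8906 = 1964 K


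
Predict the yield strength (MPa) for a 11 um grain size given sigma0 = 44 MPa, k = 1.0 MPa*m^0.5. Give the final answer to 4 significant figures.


sigma_y = sigma0 + k / sqrt(d)
d = 11 um = 1.1e-05 m
sigma_y = 44 + 1.0 / sqrt(1.1e-05)
sigma_y = 345.5 MPa


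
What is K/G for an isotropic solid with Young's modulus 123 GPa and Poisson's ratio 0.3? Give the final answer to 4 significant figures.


G = E / (2*(1+nu))
G = 123 / (2*(1+0.3)) = 47.3077 GPa
K = E / (3*(1-2*nu))
K = 123 / (3*(1-2*0.3)) = 102.5 GPa
K/G = 102.5 / 47.3077 = 2.167


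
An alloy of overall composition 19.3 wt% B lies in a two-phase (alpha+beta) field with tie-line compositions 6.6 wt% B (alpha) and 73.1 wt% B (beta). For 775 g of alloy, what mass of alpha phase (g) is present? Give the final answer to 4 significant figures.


f_alpha = (C_beta - C0) / (C_beta - C_alpha)
f_alpha = (73.1 - 19.3) / (73.1 - 6.6) = 0.809023
m_alpha = f_alpha * m_total = 0.809023 * 775 = 627 g


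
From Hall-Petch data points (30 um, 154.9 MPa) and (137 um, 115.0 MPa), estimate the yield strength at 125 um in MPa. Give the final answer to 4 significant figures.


sigma_y = sigma0 + k / sqrt(d)
1/sqrt(d1) = 1/sqrt(3e-05) = 182.574;  1/sqrt(d2) = 85.4358
k = (sigma1 - sigma2) / (1/sqrt(d1) - 1/sqrt(d2)) = (154.9 - 115.0) / (182.574 - 85.4358) = 0.410754 MPa*m^0.5
sigma0 = sigma1 - k/sqrt(d1) = 154.9 - 0.410754*182.574 = 79.9069 MPa
sigma_y(d3) = 79.9069 + 0.410754 / sqrt(1.25e-04) = 116.6 MPa


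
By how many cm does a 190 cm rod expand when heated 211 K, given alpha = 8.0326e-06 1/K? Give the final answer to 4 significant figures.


dL = L0 * alpha * dT
dL = 190 * 8.0326e-06 * 211
dL = 0.322 cm


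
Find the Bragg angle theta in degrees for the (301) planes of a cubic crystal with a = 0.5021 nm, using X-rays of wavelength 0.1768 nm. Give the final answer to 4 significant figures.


d = a / sqrt(h^2+k^2+l^2)
d = 0.5021 / sqrt(10) = 0.158778 nm
lambda = 2*d*sin(theta)  =>  sin(theta) = lambda / (2*d)
sin(theta) = 0.1768 / (2 * 0.158778) = 0.556752
theta = 33.83 deg


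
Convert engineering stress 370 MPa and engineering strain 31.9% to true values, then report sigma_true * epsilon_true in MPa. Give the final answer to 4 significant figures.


sigma_true = sigma_eng * (1 + epsilon_eng)
sigma_true = 370 * (1 + 0.319) = 488.03 MPa
epsilon_true = ln(1 + epsilon_eng)
epsilon_true = ln(1 + 0.319) = 0.276874
sigma_true * epsilon_true = 488.03 * 0.276874 = 135.1 MPa


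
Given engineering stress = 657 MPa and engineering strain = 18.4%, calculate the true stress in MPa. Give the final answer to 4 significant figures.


sigma_true = sigma_eng * (1 + epsilon_eng)
sigma_true = 657 * (1 + 0.184)
sigma_true = 777.9 MPa


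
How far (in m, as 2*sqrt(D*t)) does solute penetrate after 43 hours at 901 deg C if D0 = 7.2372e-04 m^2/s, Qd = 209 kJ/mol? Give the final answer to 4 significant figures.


Step 1: D = D0 * exp(-Qd/(R*T))
T = 1174.15 K
D = 7.2372e-04 * exp(-209e3 / (8.314 * 1174.15)) = 3.6426e-13 m^2/s
Step 2: L = 2*sqrt(D*t)
t = 43 h = 154800 s
L = 2*sqrt(3.6426e-13 * 154800) = 4.749e-04 m


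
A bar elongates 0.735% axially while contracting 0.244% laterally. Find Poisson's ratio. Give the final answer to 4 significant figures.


nu = -epsilon_lat / epsilon_axial
Lateral strain is contraction (negative), so using magnitudes:
nu = 0.244 / 0.735
nu = 0.332


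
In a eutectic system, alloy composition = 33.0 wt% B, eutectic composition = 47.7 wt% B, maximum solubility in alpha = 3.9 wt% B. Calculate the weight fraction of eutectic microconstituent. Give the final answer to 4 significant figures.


f_primary = (C_e - C0) / (C_e - C_alpha_max)
f_primary = (47.7 - 33.0) / (47.7 - 3.9)
f_primary = 0.335616
f_eutectic = 1 - 0.335616 = 0.6644


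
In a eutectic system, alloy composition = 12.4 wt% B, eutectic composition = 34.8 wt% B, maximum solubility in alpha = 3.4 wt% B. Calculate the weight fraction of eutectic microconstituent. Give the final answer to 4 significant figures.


f_primary = (C_e - C0) / (C_e - C_alpha_max)
f_primary = (34.8 - 12.4) / (34.8 - 3.4)
f_primary = 0.713376
f_eutectic = 1 - 0.713376 = 0.2866


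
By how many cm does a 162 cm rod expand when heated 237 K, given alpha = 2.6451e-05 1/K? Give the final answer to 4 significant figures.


dL = L0 * alpha * dT
dL = 162 * 2.6451e-05 * 237
dL = 1.016 cm


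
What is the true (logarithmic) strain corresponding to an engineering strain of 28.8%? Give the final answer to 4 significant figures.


epsilon_true = ln(1 + epsilon_eng)
epsilon_true = ln(1 + 0.288)
epsilon_true = 0.2531


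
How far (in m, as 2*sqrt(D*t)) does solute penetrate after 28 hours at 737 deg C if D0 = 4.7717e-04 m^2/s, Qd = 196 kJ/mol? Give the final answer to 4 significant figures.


Step 1: D = D0 * exp(-Qd/(R*T))
T = 1010.15 K
D = 4.7717e-04 * exp(-196e3 / (8.314 * 1010.15)) = 3.49292e-14 m^2/s
Step 2: L = 2*sqrt(D*t)
t = 28 h = 100800 s
L = 2*sqrt(3.49292e-14 * 100800) = 1.187e-04 m


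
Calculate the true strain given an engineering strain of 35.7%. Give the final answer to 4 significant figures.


epsilon_true = ln(1 + epsilon_eng)
epsilon_true = ln(1 + 0.357)
epsilon_true = 0.3053


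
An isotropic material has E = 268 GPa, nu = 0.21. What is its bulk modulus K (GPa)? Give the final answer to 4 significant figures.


K = E / (3*(1-2*nu))
K = 268 / (3*(1-2*0.21))
K = 154 GPa


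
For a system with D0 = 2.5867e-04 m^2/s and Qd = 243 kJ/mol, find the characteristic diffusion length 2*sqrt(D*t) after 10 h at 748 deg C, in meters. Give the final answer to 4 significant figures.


Step 1: D = D0 * exp(-Qd/(R*T))
T = 1021.15 K
D = 2.5867e-04 * exp(-243e3 / (8.314 * 1021.15)) = 9.59791e-17 m^2/s
Step 2: L = 2*sqrt(D*t)
t = 10 h = 36000 s
L = 2*sqrt(9.59791e-17 * 36000) = 3.718e-06 m


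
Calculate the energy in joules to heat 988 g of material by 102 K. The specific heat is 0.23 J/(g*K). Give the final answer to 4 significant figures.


Q = m * cp * dT
Q = 988 * 0.23 * 102
Q = 23180 J


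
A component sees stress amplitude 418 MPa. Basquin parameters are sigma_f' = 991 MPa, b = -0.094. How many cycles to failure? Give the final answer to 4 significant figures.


sigma_a = sigma_f' * (2*Nf)^b
2*Nf = (sigma_a / sigma_f')^(1/b)
2*Nf = (418 / 991)^(1/-0.094)
2*Nf = 9733.52
Nf = 4867 cycles


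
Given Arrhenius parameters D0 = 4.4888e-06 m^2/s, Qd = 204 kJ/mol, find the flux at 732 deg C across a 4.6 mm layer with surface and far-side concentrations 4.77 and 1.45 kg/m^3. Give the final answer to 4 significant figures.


Step 1: D = D0 * exp(-Qd/(R*T))
T = 732 + 273.15 = 1005.15 K
D = 4.4888e-06 * exp(-204e3 / (8.314 * 1005.15)) = 1.12325e-16 m^2/s
Step 2: J = D * (C1 - C2) / dx
J = 1.12325e-16 * (4.77 - 1.45) / 4.6e-03
J = 8.107e-14 kg/(m^2*s)


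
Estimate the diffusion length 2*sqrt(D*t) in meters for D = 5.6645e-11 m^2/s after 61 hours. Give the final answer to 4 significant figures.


t = 61 hr = 219600 s
Diffusion length = 2*sqrt(D*t)
= 2*sqrt(5.6645e-11 * 219600)
= 7.054e-03 m


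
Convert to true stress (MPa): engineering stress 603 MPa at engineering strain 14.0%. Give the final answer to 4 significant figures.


sigma_true = sigma_eng * (1 + epsilon_eng)
sigma_true = 603 * (1 + 0.14)
sigma_true = 687.4 MPa


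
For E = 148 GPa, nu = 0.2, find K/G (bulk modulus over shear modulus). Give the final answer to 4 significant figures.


G = E / (2*(1+nu))
G = 148 / (2*(1+0.2)) = 61.6667 GPa
K = E / (3*(1-2*nu))
K = 148 / (3*(1-2*0.2)) = 82.2222 GPa
K/G = 82.2222 / 61.6667 = 1.333


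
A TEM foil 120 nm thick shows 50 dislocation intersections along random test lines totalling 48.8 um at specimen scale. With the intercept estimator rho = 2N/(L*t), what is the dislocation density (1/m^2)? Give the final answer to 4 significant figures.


rho = 2N / (L * t)
L = 48.8 um = 4.88e-05 m, t = 120 nm = 1.2e-07 m
rho = 2 * 50 / (4.88e-05 * 1.2e-07)
rho = 1.708e+13 1/m^2


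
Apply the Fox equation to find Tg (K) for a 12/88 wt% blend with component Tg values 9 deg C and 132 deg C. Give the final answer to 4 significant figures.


1/Tg = w1/Tg1 + w2/Tg2 (in Kelvin)
Tg1 = 282.15 K, Tg2 = 405.15 K
1/Tg = 0.12/282.15 + 0.88/405.15
Tg = 385 K


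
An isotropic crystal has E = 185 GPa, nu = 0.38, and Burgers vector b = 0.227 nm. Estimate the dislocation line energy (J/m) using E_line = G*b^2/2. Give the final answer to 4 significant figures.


Step 1: G = E / (2*(1+nu))
G = 185 / (2*(1+0.38)) = 67.029 GPa = 6.7029e+10 Pa
Step 2: E_line = G*b^2/2
b = 0.227 nm = 2.27e-10 m
E_line = 0.5 * 6.7029e+10 * (2.27e-10)^2 = 1.727e-09 J/m


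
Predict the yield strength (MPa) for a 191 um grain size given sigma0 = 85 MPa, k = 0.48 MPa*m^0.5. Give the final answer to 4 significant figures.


sigma_y = sigma0 + k / sqrt(d)
d = 191 um = 1.91e-04 m
sigma_y = 85 + 0.48 / sqrt(1.91e-04)
sigma_y = 119.7 MPa


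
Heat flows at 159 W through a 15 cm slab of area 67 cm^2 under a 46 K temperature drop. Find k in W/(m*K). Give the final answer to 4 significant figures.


k = Q*L / (A*dT)
L = 0.15 m, A = 6.7e-03 m^2
k = 159 * 0.15 / (6.7e-03 * 46)
k = 77.38 W/(m*K)


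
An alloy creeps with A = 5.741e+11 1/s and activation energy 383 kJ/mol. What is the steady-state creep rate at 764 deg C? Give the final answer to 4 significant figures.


rate = A * exp(-Q / (R*T))
T = 764 + 273.15 = 1037.15 K
rate = 5.741e+11 * exp(-383e3 / (8.314 * 1037.15))
rate = 2.945e-08 1/s


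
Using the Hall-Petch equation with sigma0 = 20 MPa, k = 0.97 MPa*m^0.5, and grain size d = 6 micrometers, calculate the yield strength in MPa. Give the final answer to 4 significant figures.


sigma_y = sigma0 + k / sqrt(d)
d = 6 um = 6e-06 m
sigma_y = 20 + 0.97 / sqrt(6e-06)
sigma_y = 416 MPa


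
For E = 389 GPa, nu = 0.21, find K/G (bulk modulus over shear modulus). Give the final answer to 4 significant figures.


G = E / (2*(1+nu))
G = 389 / (2*(1+0.21)) = 160.744 GPa
K = E / (3*(1-2*nu))
K = 389 / (3*(1-2*0.21)) = 223.563 GPa
K/G = 223.563 / 160.744 = 1.391


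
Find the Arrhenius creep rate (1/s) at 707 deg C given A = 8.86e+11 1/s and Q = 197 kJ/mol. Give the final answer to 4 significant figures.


rate = A * exp(-Q / (R*T))
T = 707 + 273.15 = 980.15 K
rate = 8.86e+11 * exp(-197e3 / (8.314 * 980.15))
rate = 28.08 1/s


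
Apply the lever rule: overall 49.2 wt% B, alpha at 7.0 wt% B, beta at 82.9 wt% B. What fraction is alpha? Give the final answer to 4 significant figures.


f_alpha = (C_beta - C0) / (C_beta - C_alpha)
f_alpha = (82.9 - 49.2) / (82.9 - 7.0)
f_alpha = 0.444


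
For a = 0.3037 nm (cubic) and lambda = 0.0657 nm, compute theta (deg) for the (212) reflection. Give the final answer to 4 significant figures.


d = a / sqrt(h^2+k^2+l^2)
d = 0.3037 / sqrt(9) = 0.101233 nm
lambda = 2*d*sin(theta)  =>  sin(theta) = lambda / (2*d)
sin(theta) = 0.0657 / (2 * 0.101233) = 0.324498
theta = 18.94 deg


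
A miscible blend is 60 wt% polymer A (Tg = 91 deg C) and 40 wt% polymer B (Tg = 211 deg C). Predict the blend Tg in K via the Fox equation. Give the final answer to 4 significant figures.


1/Tg = w1/Tg1 + w2/Tg2 (in Kelvin)
Tg1 = 364.15 K, Tg2 = 484.15 K
1/Tg = 0.6/364.15 + 0.4/484.15
Tg = 404.2 K


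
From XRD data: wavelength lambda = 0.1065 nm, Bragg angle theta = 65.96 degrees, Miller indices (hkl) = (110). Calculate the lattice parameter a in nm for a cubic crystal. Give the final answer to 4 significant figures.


d = lambda / (2*sin(theta))
d = 0.1065 / (2*sin(65.96 deg))
d = 0.0583075 nm
a = d * sqrt(h^2+k^2+l^2) = 0.0583075 * sqrt(2)
a = 0.08246 nm


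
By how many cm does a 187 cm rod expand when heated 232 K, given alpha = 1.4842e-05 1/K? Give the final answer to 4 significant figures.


dL = L0 * alpha * dT
dL = 187 * 1.4842e-05 * 232
dL = 0.6439 cm


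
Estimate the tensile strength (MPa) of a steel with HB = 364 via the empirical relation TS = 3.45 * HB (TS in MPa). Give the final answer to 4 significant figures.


TS (MPa) = 3.45 * HB
TS = 3.45 * 364
TS = 1256 MPa


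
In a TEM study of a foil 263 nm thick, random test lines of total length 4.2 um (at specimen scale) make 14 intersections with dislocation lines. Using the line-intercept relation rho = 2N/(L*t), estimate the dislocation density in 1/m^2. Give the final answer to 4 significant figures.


rho = 2N / (L * t)
L = 4.2 um = 4.2e-06 m, t = 263 nm = 2.63e-07 m
rho = 2 * 14 / (4.2e-06 * 2.63e-07)
rho = 2.535e+13 1/m^2


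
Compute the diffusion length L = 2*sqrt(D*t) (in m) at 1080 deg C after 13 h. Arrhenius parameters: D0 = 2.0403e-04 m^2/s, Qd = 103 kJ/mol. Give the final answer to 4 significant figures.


Step 1: D = D0 * exp(-Qd/(R*T))
T = 1353.15 K
D = 2.0403e-04 * exp(-103e3 / (8.314 * 1353.15)) = 2.15535e-08 m^2/s
Step 2: L = 2*sqrt(D*t)
t = 13 h = 46800 s
L = 2*sqrt(2.15535e-08 * 46800) = 0.06352 m


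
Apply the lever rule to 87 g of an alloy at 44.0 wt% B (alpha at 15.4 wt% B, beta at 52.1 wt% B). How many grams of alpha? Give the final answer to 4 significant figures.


f_alpha = (C_beta - C0) / (C_beta - C_alpha)
f_alpha = (52.1 - 44.0) / (52.1 - 15.4) = 0.220708
m_alpha = f_alpha * m_total = 0.220708 * 87 = 19.2 g


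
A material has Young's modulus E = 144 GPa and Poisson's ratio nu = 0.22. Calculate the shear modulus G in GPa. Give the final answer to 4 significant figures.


G = E / (2*(1+nu))
G = 144 / (2*(1+0.22))
G = 59.02 GPa


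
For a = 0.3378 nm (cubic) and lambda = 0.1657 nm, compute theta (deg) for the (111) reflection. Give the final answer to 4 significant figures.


d = a / sqrt(h^2+k^2+l^2)
d = 0.3378 / sqrt(3) = 0.195029 nm
lambda = 2*d*sin(theta)  =>  sin(theta) = lambda / (2*d)
sin(theta) = 0.1657 / (2 * 0.195029) = 0.424809
theta = 25.14 deg


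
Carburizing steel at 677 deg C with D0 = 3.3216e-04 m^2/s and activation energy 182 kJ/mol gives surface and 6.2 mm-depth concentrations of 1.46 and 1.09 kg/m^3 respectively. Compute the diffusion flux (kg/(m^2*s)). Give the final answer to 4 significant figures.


Step 1: D = D0 * exp(-Qd/(R*T))
T = 677 + 273.15 = 950.15 K
D = 3.3216e-04 * exp(-182e3 / (8.314 * 950.15)) = 3.27724e-14 m^2/s
Step 2: J = D * (C1 - C2) / dx
J = 3.27724e-14 * (1.46 - 1.09) / 6.2e-03
J = 1.956e-12 kg/(m^2*s)


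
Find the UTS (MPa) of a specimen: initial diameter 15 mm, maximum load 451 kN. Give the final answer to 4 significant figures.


A0 = pi*(d/2)^2 = pi*(15/2)^2 = 176.715 mm^2
UTS = F_max / A0 = 451*1000 / 176.715
UTS = 2552 MPa


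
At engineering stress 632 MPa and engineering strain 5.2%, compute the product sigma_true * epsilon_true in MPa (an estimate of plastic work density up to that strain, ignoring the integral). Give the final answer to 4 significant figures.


sigma_true = sigma_eng * (1 + epsilon_eng)
sigma_true = 632 * (1 + 0.052) = 664.864 MPa
epsilon_true = ln(1 + epsilon_eng)
epsilon_true = ln(1 + 0.052) = 0.0506931
sigma_true * epsilon_true = 664.864 * 0.0506931 = 33.7 MPa


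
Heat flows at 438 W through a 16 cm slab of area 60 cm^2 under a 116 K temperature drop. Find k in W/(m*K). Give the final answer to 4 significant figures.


k = Q*L / (A*dT)
L = 0.16 m, A = 6e-03 m^2
k = 438 * 0.16 / (6e-03 * 116)
k = 100.7 W/(m*K)


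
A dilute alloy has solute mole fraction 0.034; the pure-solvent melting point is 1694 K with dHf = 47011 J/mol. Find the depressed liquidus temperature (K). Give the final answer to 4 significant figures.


dT = R*Tm^2*x / dHf
dT = 8.314 * 1694^2 * 0.034 / 47011
dT = 17.2551 K
T_new = 1694 - 17.2551 = 1677 K


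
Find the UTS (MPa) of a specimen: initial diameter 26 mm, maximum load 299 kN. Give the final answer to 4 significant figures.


A0 = pi*(d/2)^2 = pi*(26/2)^2 = 530.929 mm^2
UTS = F_max / A0 = 299*1000 / 530.929
UTS = 563.2 MPa


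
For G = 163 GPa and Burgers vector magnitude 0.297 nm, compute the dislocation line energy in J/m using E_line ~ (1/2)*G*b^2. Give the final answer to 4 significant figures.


E = G*b^2/2
b = 0.297 nm = 2.97e-10 m
G = 163 GPa = 1.63e+11 Pa
E = 0.5 * 1.63e+11 * (2.97e-10)^2
E = 7.189e-09 J/m


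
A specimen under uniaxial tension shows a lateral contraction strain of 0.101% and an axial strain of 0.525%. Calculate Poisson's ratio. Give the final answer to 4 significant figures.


nu = -epsilon_lat / epsilon_axial
Lateral strain is contraction (negative), so using magnitudes:
nu = 0.101 / 0.525
nu = 0.1924


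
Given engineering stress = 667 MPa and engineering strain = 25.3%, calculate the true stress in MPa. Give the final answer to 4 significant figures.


sigma_true = sigma_eng * (1 + epsilon_eng)
sigma_true = 667 * (1 + 0.253)
sigma_true = 835.8 MPa


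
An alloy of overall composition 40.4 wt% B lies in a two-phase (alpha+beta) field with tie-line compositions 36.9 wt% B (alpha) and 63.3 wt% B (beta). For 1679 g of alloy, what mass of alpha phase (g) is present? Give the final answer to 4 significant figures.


f_alpha = (C_beta - C0) / (C_beta - C_alpha)
f_alpha = (63.3 - 40.4) / (63.3 - 36.9) = 0.867424
m_alpha = f_alpha * m_total = 0.867424 * 1679 = 1456 g


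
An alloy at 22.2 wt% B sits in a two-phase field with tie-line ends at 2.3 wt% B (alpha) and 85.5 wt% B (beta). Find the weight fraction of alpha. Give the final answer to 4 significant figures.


f_alpha = (C_beta - C0) / (C_beta - C_alpha)
f_alpha = (85.5 - 22.2) / (85.5 - 2.3)
f_alpha = 0.7608


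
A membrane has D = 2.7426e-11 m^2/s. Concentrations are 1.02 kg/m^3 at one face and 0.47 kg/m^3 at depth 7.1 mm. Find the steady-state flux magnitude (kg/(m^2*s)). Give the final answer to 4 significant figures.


J = -D * (dC/dx) = D * (C1 - C2) / dx
J = 2.7426e-11 * (1.02 - 0.47) / 7.1e-03
J = 2.125e-09 kg/(m^2*s)


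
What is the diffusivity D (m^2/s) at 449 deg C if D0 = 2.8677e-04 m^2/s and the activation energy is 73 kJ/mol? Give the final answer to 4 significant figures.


D = D0 * exp(-Qd / (R*T))
T = 722.15 K
D = 2.8677e-04 * exp(-73e3 / (8.314 * 722.15))
D = 1.503e-09 m^2/s


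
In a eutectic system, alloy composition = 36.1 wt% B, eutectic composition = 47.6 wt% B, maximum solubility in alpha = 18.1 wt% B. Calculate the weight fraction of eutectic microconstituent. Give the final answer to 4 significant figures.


f_primary = (C_e - C0) / (C_e - C_alpha_max)
f_primary = (47.6 - 36.1) / (47.6 - 18.1)
f_primary = 0.389831
f_eutectic = 1 - 0.389831 = 0.6102


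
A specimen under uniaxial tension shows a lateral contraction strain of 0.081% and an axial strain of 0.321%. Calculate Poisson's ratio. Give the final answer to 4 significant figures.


nu = -epsilon_lat / epsilon_axial
Lateral strain is contraction (negative), so using magnitudes:
nu = 0.081 / 0.321
nu = 0.2523


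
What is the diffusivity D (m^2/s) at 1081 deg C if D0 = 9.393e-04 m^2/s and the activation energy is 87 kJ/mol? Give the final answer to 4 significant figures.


D = D0 * exp(-Qd / (R*T))
T = 1354.15 K
D = 9.393e-04 * exp(-87e3 / (8.314 * 1354.15))
D = 4.138e-07 m^2/s


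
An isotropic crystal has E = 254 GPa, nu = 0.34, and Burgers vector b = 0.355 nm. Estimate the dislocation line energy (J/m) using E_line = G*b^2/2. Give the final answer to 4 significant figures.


Step 1: G = E / (2*(1+nu))
G = 254 / (2*(1+0.34)) = 94.7761 GPa = 9.47761e+10 Pa
Step 2: E_line = G*b^2/2
b = 0.355 nm = 3.55e-10 m
E_line = 0.5 * 9.47761e+10 * (3.55e-10)^2 = 5.972e-09 J/m


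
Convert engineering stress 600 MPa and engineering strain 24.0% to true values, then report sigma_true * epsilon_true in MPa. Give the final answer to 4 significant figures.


sigma_true = sigma_eng * (1 + epsilon_eng)
sigma_true = 600 * (1 + 0.24) = 744 MPa
epsilon_true = ln(1 + epsilon_eng)
epsilon_true = ln(1 + 0.24) = 0.215111
sigma_true * epsilon_true = 744 * 0.215111 = 160 MPa


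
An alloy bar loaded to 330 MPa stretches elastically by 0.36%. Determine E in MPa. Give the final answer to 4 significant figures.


E = sigma / epsilon
epsilon = 0.36% = 3.6e-03
E = 330 / 3.6e-03
E = 91670 MPa


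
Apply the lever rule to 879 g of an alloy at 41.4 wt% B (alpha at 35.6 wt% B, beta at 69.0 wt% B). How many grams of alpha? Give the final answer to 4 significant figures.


f_alpha = (C_beta - C0) / (C_beta - C_alpha)
f_alpha = (69.0 - 41.4) / (69.0 - 35.6) = 0.826347
m_alpha = f_alpha * m_total = 0.826347 * 879 = 726.4 g


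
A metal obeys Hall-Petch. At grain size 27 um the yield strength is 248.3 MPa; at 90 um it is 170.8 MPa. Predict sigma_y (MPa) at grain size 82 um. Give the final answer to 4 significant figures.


sigma_y = sigma0 + k / sqrt(d)
1/sqrt(d1) = 1/sqrt(2.7e-05) = 192.45;  1/sqrt(d2) = 105.409
k = (sigma1 - sigma2) / (1/sqrt(d1) - 1/sqrt(d2)) = (248.3 - 170.8) / (192.45 - 105.409) = 0.890387 MPa*m^0.5
sigma0 = sigma1 - k/sqrt(d1) = 248.3 - 0.890387*192.45 = 76.945 MPa
sigma_y(d3) = 76.945 + 0.890387 / sqrt(8.2e-05) = 175.3 MPa


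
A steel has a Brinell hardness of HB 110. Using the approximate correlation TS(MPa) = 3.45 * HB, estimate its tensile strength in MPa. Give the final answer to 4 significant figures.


TS (MPa) = 3.45 * HB
TS = 3.45 * 110
TS = 379.5 MPa


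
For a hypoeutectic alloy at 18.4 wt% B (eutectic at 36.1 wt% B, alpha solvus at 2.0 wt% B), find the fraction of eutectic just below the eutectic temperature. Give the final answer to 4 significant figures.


f_primary = (C_e - C0) / (C_e - C_alpha_max)
f_primary = (36.1 - 18.4) / (36.1 - 2.0)
f_primary = 0.519062
f_eutectic = 1 - 0.519062 = 0.4809


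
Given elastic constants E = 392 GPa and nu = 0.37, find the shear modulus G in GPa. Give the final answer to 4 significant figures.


G = E / (2*(1+nu))
G = 392 / (2*(1+0.37))
G = 143.1 GPa


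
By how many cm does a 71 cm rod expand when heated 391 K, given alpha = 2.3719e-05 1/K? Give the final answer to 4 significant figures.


dL = L0 * alpha * dT
dL = 71 * 2.3719e-05 * 391
dL = 0.6585 cm


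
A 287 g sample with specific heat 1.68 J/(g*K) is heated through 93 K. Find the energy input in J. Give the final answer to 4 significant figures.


Q = m * cp * dT
Q = 287 * 1.68 * 93
Q = 44840 J


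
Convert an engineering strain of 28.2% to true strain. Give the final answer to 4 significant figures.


epsilon_true = ln(1 + epsilon_eng)
epsilon_true = ln(1 + 0.282)
epsilon_true = 0.2484


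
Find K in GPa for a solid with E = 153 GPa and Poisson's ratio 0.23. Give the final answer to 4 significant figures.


K = E / (3*(1-2*nu))
K = 153 / (3*(1-2*0.23))
K = 94.44 GPa


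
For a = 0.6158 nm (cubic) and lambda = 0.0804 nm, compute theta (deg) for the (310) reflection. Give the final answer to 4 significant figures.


d = a / sqrt(h^2+k^2+l^2)
d = 0.6158 / sqrt(10) = 0.194733 nm
lambda = 2*d*sin(theta)  =>  sin(theta) = lambda / (2*d)
sin(theta) = 0.0804 / (2 * 0.194733) = 0.206436
theta = 11.91 deg


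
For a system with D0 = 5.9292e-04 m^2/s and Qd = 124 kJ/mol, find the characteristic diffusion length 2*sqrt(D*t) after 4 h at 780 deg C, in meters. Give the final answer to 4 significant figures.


Step 1: D = D0 * exp(-Qd/(R*T))
T = 1053.15 K
D = 5.9292e-04 * exp(-124e3 / (8.314 * 1053.15)) = 4.19336e-10 m^2/s
Step 2: L = 2*sqrt(D*t)
t = 4 h = 14400 s
L = 2*sqrt(4.19336e-10 * 14400) = 4.915e-03 m


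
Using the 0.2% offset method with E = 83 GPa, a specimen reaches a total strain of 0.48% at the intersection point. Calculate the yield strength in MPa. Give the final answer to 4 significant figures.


Offset strain = 0.002
Elastic strain at yield = total_strain - offset = 4.8e-03 - 0.002 = 2.8e-03
sigma_y = E * elastic_strain = 83000 * 2.8e-03
sigma_y = 232.4 MPa


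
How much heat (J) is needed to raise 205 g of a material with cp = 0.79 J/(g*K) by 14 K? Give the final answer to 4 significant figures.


Q = m * cp * dT
Q = 205 * 0.79 * 14
Q = 2267 J


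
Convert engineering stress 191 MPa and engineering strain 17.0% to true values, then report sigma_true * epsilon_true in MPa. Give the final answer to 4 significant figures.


sigma_true = sigma_eng * (1 + epsilon_eng)
sigma_true = 191 * (1 + 0.17) = 223.47 MPa
epsilon_true = ln(1 + epsilon_eng)
epsilon_true = ln(1 + 0.17) = 0.157004
sigma_true * epsilon_true = 223.47 * 0.157004 = 35.09 MPa


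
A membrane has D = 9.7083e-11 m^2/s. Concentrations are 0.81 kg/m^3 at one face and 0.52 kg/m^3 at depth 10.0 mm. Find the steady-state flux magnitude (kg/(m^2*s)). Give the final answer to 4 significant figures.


J = -D * (dC/dx) = D * (C1 - C2) / dx
J = 9.7083e-11 * (0.81 - 0.52) / 0.01
J = 2.815e-09 kg/(m^2*s)


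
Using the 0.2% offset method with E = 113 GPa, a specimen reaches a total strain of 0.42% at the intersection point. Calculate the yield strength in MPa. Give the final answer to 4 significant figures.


Offset strain = 0.002
Elastic strain at yield = total_strain - offset = 4.2e-03 - 0.002 = 2.2e-03
sigma_y = E * elastic_strain = 113000 * 2.2e-03
sigma_y = 248.6 MPa


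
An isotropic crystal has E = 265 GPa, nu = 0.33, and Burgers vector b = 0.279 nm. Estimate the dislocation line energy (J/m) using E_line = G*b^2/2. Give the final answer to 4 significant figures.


Step 1: G = E / (2*(1+nu))
G = 265 / (2*(1+0.33)) = 99.6241 GPa = 9.96241e+10 Pa
Step 2: E_line = G*b^2/2
b = 0.279 nm = 2.79e-10 m
E_line = 0.5 * 9.96241e+10 * (2.79e-10)^2 = 3.877e-09 J/m


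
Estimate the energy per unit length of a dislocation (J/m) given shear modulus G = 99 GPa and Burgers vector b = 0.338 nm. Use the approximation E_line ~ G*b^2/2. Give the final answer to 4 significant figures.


E = G*b^2/2
b = 0.338 nm = 3.38e-10 m
G = 99 GPa = 9.9e+10 Pa
E = 0.5 * 9.9e+10 * (3.38e-10)^2
E = 5.655e-09 J/m


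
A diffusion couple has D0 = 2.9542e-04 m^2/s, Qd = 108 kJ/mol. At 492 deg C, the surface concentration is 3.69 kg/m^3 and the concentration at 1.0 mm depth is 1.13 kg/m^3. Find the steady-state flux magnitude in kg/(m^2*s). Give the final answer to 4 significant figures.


Step 1: D = D0 * exp(-Qd/(R*T))
T = 492 + 273.15 = 765.15 K
D = 2.9542e-04 * exp(-108e3 / (8.314 * 765.15)) = 1.25117e-11 m^2/s
Step 2: J = D * (C1 - C2) / dx
J = 1.25117e-11 * (3.69 - 1.13) / 1e-03
J = 3.203e-08 kg/(m^2*s)


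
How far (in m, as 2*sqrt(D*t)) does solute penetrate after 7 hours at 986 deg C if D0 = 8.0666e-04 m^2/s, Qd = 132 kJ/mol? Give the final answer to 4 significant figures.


Step 1: D = D0 * exp(-Qd/(R*T))
T = 1259.15 K
D = 8.0666e-04 * exp(-132e3 / (8.314 * 1259.15)) = 2.69525e-09 m^2/s
Step 2: L = 2*sqrt(D*t)
t = 7 h = 25200 s
L = 2*sqrt(2.69525e-09 * 25200) = 0.01648 m


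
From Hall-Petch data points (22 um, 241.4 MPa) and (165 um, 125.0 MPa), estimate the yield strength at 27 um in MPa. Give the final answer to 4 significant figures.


sigma_y = sigma0 + k / sqrt(d)
1/sqrt(d1) = 1/sqrt(2.2e-05) = 213.201;  1/sqrt(d2) = 77.8499
k = (sigma1 - sigma2) / (1/sqrt(d1) - 1/sqrt(d2)) = (241.4 - 125.0) / (213.201 - 77.8499) = 0.859987 MPa*m^0.5
sigma0 = sigma1 - k/sqrt(d1) = 241.4 - 0.859987*213.201 = 58.0501 MPa
sigma_y(d3) = 58.0501 + 0.859987 / sqrt(2.7e-05) = 223.6 MPa


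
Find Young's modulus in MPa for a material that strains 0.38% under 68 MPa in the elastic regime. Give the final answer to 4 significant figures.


E = sigma / epsilon
epsilon = 0.38% = 3.8e-03
E = 68 / 3.8e-03
E = 17890 MPa


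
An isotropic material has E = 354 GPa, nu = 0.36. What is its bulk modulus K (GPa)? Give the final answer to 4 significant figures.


K = E / (3*(1-2*nu))
K = 354 / (3*(1-2*0.36))
K = 421.4 GPa


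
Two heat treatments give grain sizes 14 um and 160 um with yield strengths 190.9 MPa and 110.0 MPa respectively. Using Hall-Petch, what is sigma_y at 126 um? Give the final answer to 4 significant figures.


sigma_y = sigma0 + k / sqrt(d)
1/sqrt(d1) = 1/sqrt(1.4e-05) = 267.261;  1/sqrt(d2) = 79.0569
k = (sigma1 - sigma2) / (1/sqrt(d1) - 1/sqrt(d2)) = (190.9 - 110.0) / (267.261 - 79.0569) = 0.429852 MPa*m^0.5
sigma0 = sigma1 - k/sqrt(d1) = 190.9 - 0.429852*267.261 = 76.0172 MPa
sigma_y(d3) = 76.0172 + 0.429852 / sqrt(1.26e-04) = 114.3 MPa


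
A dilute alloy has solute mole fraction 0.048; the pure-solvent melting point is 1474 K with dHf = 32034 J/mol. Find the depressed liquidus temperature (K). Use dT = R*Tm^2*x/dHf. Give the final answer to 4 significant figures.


dT = R*Tm^2*x / dHf
dT = 8.314 * 1474^2 * 0.048 / 32034
dT = 27.0667 K
T_new = 1474 - 27.0667 = 1447 K


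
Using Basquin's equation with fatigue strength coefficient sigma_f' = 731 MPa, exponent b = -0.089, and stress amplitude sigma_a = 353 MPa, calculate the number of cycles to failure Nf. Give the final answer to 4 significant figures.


sigma_a = sigma_f' * (2*Nf)^b
2*Nf = (sigma_a / sigma_f')^(1/b)
2*Nf = (353 / 731)^(1/-0.089)
2*Nf = 3565.86
Nf = 1783 cycles


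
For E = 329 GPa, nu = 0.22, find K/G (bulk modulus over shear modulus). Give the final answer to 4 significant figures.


G = E / (2*(1+nu))
G = 329 / (2*(1+0.22)) = 134.836 GPa
K = E / (3*(1-2*nu))
K = 329 / (3*(1-2*0.22)) = 195.833 GPa
K/G = 195.833 / 134.836 = 1.452


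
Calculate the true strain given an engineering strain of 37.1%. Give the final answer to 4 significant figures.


epsilon_true = ln(1 + epsilon_eng)
epsilon_true = ln(1 + 0.371)
epsilon_true = 0.3155


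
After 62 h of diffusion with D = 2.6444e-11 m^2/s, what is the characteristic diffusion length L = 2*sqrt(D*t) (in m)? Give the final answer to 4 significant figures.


t = 62 hr = 223200 s
Diffusion length = 2*sqrt(D*t)
= 2*sqrt(2.6444e-11 * 223200)
= 4.859e-03 m


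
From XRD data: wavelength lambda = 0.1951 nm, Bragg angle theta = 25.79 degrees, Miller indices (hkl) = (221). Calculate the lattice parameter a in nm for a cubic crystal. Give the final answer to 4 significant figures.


d = lambda / (2*sin(theta))
d = 0.1951 / (2*sin(25.79 deg))
d = 0.224215 nm
a = d * sqrt(h^2+k^2+l^2) = 0.224215 * sqrt(9)
a = 0.6726 nm


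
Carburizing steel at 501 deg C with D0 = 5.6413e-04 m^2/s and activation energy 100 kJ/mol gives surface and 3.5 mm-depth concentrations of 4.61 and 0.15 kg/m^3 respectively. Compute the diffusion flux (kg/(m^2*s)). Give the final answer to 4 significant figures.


Step 1: D = D0 * exp(-Qd/(R*T))
T = 501 + 273.15 = 774.15 K
D = 5.6413e-04 * exp(-100e3 / (8.314 * 774.15)) = 1.00875e-10 m^2/s
Step 2: J = D * (C1 - C2) / dx
J = 1.00875e-10 * (4.61 - 0.15) / 3.5e-03
J = 1.285e-07 kg/(m^2*s)


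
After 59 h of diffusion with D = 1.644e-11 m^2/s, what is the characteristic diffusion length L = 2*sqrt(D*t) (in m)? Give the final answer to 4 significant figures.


t = 59 hr = 212400 s
Diffusion length = 2*sqrt(D*t)
= 2*sqrt(1.644e-11 * 212400)
= 3.737e-03 m


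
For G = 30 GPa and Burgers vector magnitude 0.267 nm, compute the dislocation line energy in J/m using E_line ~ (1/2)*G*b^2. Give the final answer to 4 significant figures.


E = G*b^2/2
b = 0.267 nm = 2.67e-10 m
G = 30 GPa = 3e+10 Pa
E = 0.5 * 3e+10 * (2.67e-10)^2
E = 1.069e-09 J/m


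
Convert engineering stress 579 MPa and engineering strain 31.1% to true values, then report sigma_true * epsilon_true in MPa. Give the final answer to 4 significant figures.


sigma_true = sigma_eng * (1 + epsilon_eng)
sigma_true = 579 * (1 + 0.311) = 759.069 MPa
epsilon_true = ln(1 + epsilon_eng)
epsilon_true = ln(1 + 0.311) = 0.27079
sigma_true * epsilon_true = 759.069 * 0.27079 = 205.5 MPa


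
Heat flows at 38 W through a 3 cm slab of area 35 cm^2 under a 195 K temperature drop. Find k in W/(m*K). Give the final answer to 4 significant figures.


k = Q*L / (A*dT)
L = 0.03 m, A = 3.5e-03 m^2
k = 38 * 0.03 / (3.5e-03 * 195)
k = 1.67 W/(m*K)


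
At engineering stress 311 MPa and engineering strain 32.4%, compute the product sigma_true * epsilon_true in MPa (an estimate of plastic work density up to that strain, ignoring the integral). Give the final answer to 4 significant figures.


sigma_true = sigma_eng * (1 + epsilon_eng)
sigma_true = 311 * (1 + 0.324) = 411.764 MPa
epsilon_true = ln(1 + epsilon_eng)
epsilon_true = ln(1 + 0.324) = 0.280657
sigma_true * epsilon_true = 411.764 * 0.280657 = 115.6 MPa


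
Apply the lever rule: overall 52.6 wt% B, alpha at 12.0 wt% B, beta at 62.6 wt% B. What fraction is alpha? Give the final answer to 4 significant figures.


f_alpha = (C_beta - C0) / (C_beta - C_alpha)
f_alpha = (62.6 - 52.6) / (62.6 - 12.0)
f_alpha = 0.1976


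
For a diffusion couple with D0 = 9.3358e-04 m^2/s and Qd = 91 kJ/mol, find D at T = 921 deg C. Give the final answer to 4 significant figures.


D = D0 * exp(-Qd / (R*T))
T = 1194.15 K
D = 9.3358e-04 * exp(-91e3 / (8.314 * 1194.15))
D = 9.761e-08 m^2/s


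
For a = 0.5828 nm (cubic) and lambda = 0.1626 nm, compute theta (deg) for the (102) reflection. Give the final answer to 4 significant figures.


d = a / sqrt(h^2+k^2+l^2)
d = 0.5828 / sqrt(5) = 0.260636 nm
lambda = 2*d*sin(theta)  =>  sin(theta) = lambda / (2*d)
sin(theta) = 0.1626 / (2 * 0.260636) = 0.311929
theta = 18.18 deg


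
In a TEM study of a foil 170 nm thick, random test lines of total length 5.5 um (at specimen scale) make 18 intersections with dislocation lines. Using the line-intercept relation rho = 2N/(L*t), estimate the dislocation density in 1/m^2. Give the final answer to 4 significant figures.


rho = 2N / (L * t)
L = 5.5 um = 5.5e-06 m, t = 170 nm = 1.7e-07 m
rho = 2 * 18 / (5.5e-06 * 1.7e-07)
rho = 3.85e+13 1/m^2


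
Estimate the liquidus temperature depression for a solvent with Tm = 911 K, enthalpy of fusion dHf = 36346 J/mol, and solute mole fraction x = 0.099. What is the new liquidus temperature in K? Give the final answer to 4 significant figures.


dT = R*Tm^2*x / dHf
dT = 8.314 * 911^2 * 0.099 / 36346
dT = 18.7943 K
T_new = 911 - 18.7943 = 892.2 K


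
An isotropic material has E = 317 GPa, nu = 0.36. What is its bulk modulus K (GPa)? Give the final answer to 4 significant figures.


K = E / (3*(1-2*nu))
K = 317 / (3*(1-2*0.36))
K = 377.4 GPa


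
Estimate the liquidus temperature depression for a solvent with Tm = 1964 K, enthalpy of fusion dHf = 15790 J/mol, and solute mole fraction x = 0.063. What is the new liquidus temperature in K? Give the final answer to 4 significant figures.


dT = R*Tm^2*x / dHf
dT = 8.314 * 1964^2 * 0.063 / 15790
dT = 127.953 K
T_new = 1964 - 127.953 = 1836 K


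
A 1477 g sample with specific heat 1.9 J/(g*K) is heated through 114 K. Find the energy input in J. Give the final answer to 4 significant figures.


Q = m * cp * dT
Q = 1477 * 1.9 * 114
Q = 319900 J


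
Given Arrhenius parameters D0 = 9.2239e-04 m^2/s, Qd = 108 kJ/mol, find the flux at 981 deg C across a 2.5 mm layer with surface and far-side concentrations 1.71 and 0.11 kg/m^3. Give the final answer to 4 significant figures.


Step 1: D = D0 * exp(-Qd/(R*T))
T = 981 + 273.15 = 1254.15 K
D = 9.2239e-04 * exp(-108e3 / (8.314 * 1254.15)) = 2.92828e-08 m^2/s
Step 2: J = D * (C1 - C2) / dx
J = 2.92828e-08 * (1.71 - 0.11) / 2.5e-03
J = 1.874e-05 kg/(m^2*s)


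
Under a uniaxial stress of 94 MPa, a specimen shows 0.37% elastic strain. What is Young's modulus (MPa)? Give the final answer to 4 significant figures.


E = sigma / epsilon
epsilon = 0.37% = 3.7e-03
E = 94 / 3.7e-03
E = 25410 MPa


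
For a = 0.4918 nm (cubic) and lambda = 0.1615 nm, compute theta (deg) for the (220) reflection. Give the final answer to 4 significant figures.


d = a / sqrt(h^2+k^2+l^2)
d = 0.4918 / sqrt(8) = 0.173878 nm
lambda = 2*d*sin(theta)  =>  sin(theta) = lambda / (2*d)
sin(theta) = 0.1615 / (2 * 0.173878) = 0.464407
theta = 27.67 deg


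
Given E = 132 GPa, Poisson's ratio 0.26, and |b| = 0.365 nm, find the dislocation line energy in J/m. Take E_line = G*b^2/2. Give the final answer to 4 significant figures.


Step 1: G = E / (2*(1+nu))
G = 132 / (2*(1+0.26)) = 52.381 GPa = 5.2381e+10 Pa
Step 2: E_line = G*b^2/2
b = 0.365 nm = 3.65e-10 m
E_line = 0.5 * 5.2381e+10 * (3.65e-10)^2 = 3.489e-09 J/m
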